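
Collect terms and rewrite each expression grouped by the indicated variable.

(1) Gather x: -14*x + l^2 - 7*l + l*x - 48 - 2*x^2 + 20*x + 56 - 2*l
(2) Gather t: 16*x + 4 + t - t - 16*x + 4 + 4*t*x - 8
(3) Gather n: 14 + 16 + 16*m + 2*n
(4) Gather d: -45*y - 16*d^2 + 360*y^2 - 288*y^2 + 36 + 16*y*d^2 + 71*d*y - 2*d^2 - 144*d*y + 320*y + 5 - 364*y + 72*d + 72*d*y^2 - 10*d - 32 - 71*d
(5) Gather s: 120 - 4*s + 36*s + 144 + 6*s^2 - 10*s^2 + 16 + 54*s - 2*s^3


(1) = l^2 - 9*l - 2*x^2 + x*(l + 6) + 8
(2) = 4*t*x
(3) = 16*m + 2*n + 30
(4) = d^2*(16*y - 18) + d*(72*y^2 - 73*y - 9) + 72*y^2 - 89*y + 9
(5) = -2*s^3 - 4*s^2 + 86*s + 280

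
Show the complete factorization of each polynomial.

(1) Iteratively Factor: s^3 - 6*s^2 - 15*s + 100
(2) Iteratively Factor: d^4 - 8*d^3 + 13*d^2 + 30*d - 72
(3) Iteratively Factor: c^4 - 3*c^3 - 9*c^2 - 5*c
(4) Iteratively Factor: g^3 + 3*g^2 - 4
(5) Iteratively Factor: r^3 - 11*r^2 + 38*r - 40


(1) = (s + 4)*(s^2 - 10*s + 25) = (s - 5)*(s + 4)*(s - 5)
(2) = (d - 4)*(d^3 - 4*d^2 - 3*d + 18) = (d - 4)*(d - 3)*(d^2 - d - 6) = (d - 4)*(d - 3)*(d + 2)*(d - 3)
(3) = (c + 1)*(c^3 - 4*c^2 - 5*c) = (c + 1)^2*(c^2 - 5*c) = (c - 5)*(c + 1)^2*(c)
(4) = (g + 2)*(g^2 + g - 2) = (g - 1)*(g + 2)*(g + 2)
(5) = (r - 4)*(r^2 - 7*r + 10) = (r - 5)*(r - 4)*(r - 2)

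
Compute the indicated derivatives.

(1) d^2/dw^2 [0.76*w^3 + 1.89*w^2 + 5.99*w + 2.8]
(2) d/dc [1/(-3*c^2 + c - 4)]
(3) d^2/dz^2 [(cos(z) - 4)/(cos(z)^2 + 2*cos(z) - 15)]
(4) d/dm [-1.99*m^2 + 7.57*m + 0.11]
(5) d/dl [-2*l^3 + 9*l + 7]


(1) = 4.56*w + 3.78
(2) = (6*c - 1)/(3*c^2 - c + 4)^2
(3) = (-9*(1 - cos(2*z))^2*cos(z)/4 + 9*(1 - cos(2*z))^2/2 - 221*cos(z)/2 + 119*cos(2*z) - 18*cos(3*z) + cos(5*z)/2 + 9)/((cos(z) - 3)^3*(cos(z) + 5)^3)
(4) = 7.57 - 3.98*m
(5) = 9 - 6*l^2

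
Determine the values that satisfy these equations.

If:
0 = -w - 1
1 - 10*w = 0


Then:
No Solution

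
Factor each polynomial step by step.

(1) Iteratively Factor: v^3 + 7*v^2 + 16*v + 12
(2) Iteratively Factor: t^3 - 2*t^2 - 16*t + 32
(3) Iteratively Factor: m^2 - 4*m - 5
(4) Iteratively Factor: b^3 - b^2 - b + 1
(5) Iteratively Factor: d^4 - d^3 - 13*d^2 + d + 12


(1) = (v + 2)*(v^2 + 5*v + 6) = (v + 2)^2*(v + 3)
(2) = (t + 4)*(t^2 - 6*t + 8) = (t - 2)*(t + 4)*(t - 4)
(3) = (m + 1)*(m - 5)
(4) = (b - 1)*(b^2 - 1) = (b - 1)^2*(b + 1)
(5) = (d - 4)*(d^3 + 3*d^2 - d - 3) = (d - 4)*(d + 3)*(d^2 - 1) = (d - 4)*(d + 1)*(d + 3)*(d - 1)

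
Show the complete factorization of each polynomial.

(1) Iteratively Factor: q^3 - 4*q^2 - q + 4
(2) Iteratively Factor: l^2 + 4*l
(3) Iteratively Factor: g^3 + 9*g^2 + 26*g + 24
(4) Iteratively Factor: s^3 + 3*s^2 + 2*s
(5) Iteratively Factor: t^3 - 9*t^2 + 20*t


(1) = (q - 1)*(q^2 - 3*q - 4) = (q - 1)*(q + 1)*(q - 4)
(2) = (l + 4)*(l)
(3) = (g + 2)*(g^2 + 7*g + 12) = (g + 2)*(g + 4)*(g + 3)
(4) = (s + 1)*(s^2 + 2*s) = s*(s + 1)*(s + 2)
(5) = (t - 4)*(t^2 - 5*t) = t*(t - 4)*(t - 5)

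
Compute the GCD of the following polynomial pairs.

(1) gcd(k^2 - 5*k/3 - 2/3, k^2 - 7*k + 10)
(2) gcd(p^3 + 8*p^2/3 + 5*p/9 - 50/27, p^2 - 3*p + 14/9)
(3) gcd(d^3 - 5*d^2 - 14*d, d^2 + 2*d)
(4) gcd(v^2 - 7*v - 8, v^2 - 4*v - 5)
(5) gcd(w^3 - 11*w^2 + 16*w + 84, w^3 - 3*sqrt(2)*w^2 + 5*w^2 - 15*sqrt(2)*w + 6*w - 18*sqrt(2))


(1) = gcd((k - 2)*(k + 1/3), (k - 5)*(k - 2)) = k - 2
(2) = p - 2/3
(3) = d^2 + 2*d
(4) = v + 1
(5) = gcd((w - 7)*(w - 6)*(w + 2), (w + 2)*(w + 3)*(w - 3*sqrt(2))) = w + 2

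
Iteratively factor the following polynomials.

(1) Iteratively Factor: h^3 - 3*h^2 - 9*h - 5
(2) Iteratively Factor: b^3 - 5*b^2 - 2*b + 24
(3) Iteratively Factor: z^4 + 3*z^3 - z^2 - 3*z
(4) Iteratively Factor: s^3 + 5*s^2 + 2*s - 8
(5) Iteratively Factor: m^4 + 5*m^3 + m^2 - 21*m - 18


(1) = (h - 5)*(h^2 + 2*h + 1) = (h - 5)*(h + 1)*(h + 1)
(2) = (b + 2)*(b^2 - 7*b + 12) = (b - 3)*(b + 2)*(b - 4)
(3) = (z - 1)*(z^3 + 4*z^2 + 3*z) = (z - 1)*(z + 1)*(z^2 + 3*z) = z*(z - 1)*(z + 1)*(z + 3)
(4) = (s + 2)*(s^2 + 3*s - 4) = (s + 2)*(s + 4)*(s - 1)
(5) = (m + 3)*(m^3 + 2*m^2 - 5*m - 6) = (m + 3)^2*(m^2 - m - 2) = (m + 1)*(m + 3)^2*(m - 2)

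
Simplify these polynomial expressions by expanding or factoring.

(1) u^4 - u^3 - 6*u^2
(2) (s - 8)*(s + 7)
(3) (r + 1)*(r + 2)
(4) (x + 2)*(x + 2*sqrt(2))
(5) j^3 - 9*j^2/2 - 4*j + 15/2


(1) = u^2*(u - 3)*(u + 2)
(2) = s^2 - s - 56
(3) = r^2 + 3*r + 2
(4) = x^2 + 2*x + 2*sqrt(2)*x + 4*sqrt(2)
(5) = (j - 5)*(j - 1)*(j + 3/2)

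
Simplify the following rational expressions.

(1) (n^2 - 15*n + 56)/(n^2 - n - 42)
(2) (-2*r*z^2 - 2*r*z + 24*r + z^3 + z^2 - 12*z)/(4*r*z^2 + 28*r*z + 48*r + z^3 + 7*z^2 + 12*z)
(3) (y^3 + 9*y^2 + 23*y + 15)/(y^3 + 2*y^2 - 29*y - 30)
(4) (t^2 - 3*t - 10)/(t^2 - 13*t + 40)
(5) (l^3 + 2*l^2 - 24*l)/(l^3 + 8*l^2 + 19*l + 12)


(1) = (n - 8)/(n + 6)
(2) = (-2*r*z + 6*r + z^2 - 3*z)/(4*r*z + 12*r + z^2 + 3*z)
(3) = (y^2 + 8*y + 15)/(y^2 + y - 30)
(4) = (t + 2)/(t - 8)
(5) = (l^3 + 2*l^2 - 24*l)/(l^3 + 8*l^2 + 19*l + 12)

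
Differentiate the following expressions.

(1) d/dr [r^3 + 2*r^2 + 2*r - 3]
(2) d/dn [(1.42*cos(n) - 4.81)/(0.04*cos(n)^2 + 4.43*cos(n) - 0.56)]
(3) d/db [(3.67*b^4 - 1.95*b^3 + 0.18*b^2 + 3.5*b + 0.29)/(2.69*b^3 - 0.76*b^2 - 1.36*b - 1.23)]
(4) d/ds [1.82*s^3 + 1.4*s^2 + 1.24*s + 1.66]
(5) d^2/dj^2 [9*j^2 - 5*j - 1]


(1) = 3*r^2 + 4*r + 2
(2) = (0.0568*cos(n)^2 - 0.3848*cos(n) - 20.5131)*sin(n)/(0.0016*cos(n)^4 + 0.3544*cos(n)^3 + 19.5801*cos(n)^2 - 4.9616*cos(n) + 0.3136)
(3) = (9.8723*b^6 - 5.5784*b^5 - 13.9758*b^4 - 31.5824*b^3 + 7.2704*b^2 - 0.002*b - 3.9106)/(7.2361*b^6 - 4.0888*b^5 - 6.7392*b^4 - 4.5502*b^3 + 3.7192*b^2 + 3.3456*b + 1.5129)
(4) = 5.46*s^2 + 2.8*s + 1.24
(5) = 18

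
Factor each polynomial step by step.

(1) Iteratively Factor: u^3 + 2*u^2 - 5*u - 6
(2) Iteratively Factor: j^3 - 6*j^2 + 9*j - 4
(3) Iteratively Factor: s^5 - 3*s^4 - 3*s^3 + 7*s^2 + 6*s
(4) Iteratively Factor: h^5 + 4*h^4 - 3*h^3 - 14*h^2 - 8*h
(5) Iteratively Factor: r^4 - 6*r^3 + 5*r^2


(1) = (u + 3)*(u^2 - u - 2) = (u - 2)*(u + 3)*(u + 1)
(2) = (j - 1)*(j^2 - 5*j + 4) = (j - 4)*(j - 1)*(j - 1)
(3) = (s - 2)*(s^4 - s^3 - 5*s^2 - 3*s) = (s - 2)*(s + 1)*(s^3 - 2*s^2 - 3*s) = (s - 2)*(s + 1)^2*(s^2 - 3*s) = s*(s - 2)*(s + 1)^2*(s - 3)
(4) = (h + 1)*(h^4 + 3*h^3 - 6*h^2 - 8*h) = (h + 1)^2*(h^3 + 2*h^2 - 8*h) = (h - 2)*(h + 1)^2*(h^2 + 4*h) = (h - 2)*(h + 1)^2*(h + 4)*(h)
(5) = (r)*(r^3 - 6*r^2 + 5*r) = r*(r - 5)*(r^2 - r) = r*(r - 5)*(r - 1)*(r)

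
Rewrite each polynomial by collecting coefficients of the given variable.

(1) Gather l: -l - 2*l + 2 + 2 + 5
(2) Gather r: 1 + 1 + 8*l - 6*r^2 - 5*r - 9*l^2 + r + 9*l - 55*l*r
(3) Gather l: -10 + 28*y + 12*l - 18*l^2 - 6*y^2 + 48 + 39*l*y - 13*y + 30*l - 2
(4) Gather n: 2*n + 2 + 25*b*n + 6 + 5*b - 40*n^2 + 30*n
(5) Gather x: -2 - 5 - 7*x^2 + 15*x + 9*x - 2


(1) = 9 - 3*l
(2) = -9*l^2 + 17*l - 6*r^2 + r*(-55*l - 4) + 2
(3) = -18*l^2 + l*(39*y + 42) - 6*y^2 + 15*y + 36
(4) = 5*b - 40*n^2 + n*(25*b + 32) + 8
(5) = -7*x^2 + 24*x - 9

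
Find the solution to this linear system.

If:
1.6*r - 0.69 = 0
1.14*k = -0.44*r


Then:
k = -0.17
r = 0.43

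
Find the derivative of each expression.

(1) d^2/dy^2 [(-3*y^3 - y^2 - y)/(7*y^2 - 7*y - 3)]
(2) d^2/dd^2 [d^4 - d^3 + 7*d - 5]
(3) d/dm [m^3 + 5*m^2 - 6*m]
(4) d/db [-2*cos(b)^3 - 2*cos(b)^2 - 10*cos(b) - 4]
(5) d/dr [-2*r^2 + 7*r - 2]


(1) = 8*(-77*y^3 - 63*y^2 - 36*y + 3)/(343*y^6 - 1029*y^5 + 588*y^4 + 539*y^3 - 252*y^2 - 189*y - 27)
(2) = 6*d*(2*d - 1)
(3) = 3*m^2 + 10*m - 6
(4) = 2*(3*cos(b)^2 + 2*cos(b) + 5)*sin(b)
(5) = 7 - 4*r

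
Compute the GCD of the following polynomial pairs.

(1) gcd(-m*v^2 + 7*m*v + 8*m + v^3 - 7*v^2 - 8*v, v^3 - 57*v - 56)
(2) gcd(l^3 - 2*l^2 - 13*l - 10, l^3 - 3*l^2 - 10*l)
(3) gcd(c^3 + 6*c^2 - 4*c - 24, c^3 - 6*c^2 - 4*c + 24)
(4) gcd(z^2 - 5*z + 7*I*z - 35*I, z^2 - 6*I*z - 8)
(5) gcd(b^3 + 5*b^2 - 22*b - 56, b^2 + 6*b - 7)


(1) = gcd((-m + v)*(v - 8)*(v + 1), (v - 8)*(v + 1)*(v + 7)) = v^2 - 7*v - 8
(2) = gcd((l - 5)*(l + 1)*(l + 2), l*(l - 5)*(l + 2)) = l^2 - 3*l - 10
(3) = c^2 - 4
(4) = 1
(5) = gcd((b - 4)*(b + 2)*(b + 7), (b - 1)*(b + 7)) = b + 7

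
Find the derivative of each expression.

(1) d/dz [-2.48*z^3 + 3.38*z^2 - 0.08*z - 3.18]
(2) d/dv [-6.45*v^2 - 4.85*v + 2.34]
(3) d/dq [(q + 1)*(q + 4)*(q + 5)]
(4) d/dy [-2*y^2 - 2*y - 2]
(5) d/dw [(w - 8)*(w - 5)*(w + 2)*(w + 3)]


(1) = -7.44*z^2 + 6.76*z - 0.08
(2) = -12.9*v - 4.85
(3) = 3*q^2 + 20*q + 29
(4) = -4*y - 2
(5) = 4*w^3 - 24*w^2 - 38*w + 122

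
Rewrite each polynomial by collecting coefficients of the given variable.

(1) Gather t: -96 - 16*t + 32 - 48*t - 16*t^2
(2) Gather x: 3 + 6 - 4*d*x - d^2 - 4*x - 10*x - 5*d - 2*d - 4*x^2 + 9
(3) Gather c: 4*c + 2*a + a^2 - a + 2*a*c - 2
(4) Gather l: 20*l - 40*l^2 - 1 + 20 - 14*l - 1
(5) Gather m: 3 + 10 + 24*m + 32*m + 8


(1) = -16*t^2 - 64*t - 64
(2) = -d^2 - 7*d - 4*x^2 + x*(-4*d - 14) + 18
(3) = a^2 + a + c*(2*a + 4) - 2
(4) = -40*l^2 + 6*l + 18
(5) = 56*m + 21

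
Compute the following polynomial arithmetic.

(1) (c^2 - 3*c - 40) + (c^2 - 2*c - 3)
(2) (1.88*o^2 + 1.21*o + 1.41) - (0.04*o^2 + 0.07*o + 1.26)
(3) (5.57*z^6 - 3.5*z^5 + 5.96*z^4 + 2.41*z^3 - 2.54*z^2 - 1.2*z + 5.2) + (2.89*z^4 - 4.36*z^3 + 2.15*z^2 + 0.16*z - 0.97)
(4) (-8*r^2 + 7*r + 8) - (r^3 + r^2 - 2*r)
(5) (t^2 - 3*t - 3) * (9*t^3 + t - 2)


(1) = 2*c^2 - 5*c - 43
(2) = 1.84*o^2 + 1.14*o + 0.15
(3) = 5.57*z^6 - 3.5*z^5 + 8.85*z^4 - 1.95*z^3 - 0.39*z^2 - 1.04*z + 4.23
(4) = -r^3 - 9*r^2 + 9*r + 8
(5) = 9*t^5 - 27*t^4 - 26*t^3 - 5*t^2 + 3*t + 6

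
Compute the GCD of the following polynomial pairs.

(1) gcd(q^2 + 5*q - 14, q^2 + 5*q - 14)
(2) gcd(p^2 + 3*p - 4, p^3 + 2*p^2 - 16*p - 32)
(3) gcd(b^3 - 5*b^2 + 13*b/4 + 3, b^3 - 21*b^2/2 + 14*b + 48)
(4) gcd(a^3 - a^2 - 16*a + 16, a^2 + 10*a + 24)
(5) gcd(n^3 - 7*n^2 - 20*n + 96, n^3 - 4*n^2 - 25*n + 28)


(1) = q^2 + 5*q - 14
(2) = p + 4
(3) = gcd((b - 4)*(b - 3/2)*(b + 1/2), (b - 8)*(b - 4)*(b + 3/2)) = b - 4
(4) = gcd((a - 4)*(a - 1)*(a + 4), (a + 4)*(a + 6)) = a + 4
(5) = gcd((n - 8)*(n - 3)*(n + 4), (n - 7)*(n - 1)*(n + 4)) = n + 4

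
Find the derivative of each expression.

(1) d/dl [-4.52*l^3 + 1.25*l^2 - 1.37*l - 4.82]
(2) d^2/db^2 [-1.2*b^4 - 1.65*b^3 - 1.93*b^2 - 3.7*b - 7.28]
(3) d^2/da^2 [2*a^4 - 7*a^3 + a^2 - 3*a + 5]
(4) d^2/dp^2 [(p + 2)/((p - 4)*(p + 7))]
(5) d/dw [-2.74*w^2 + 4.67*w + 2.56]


(1) = -13.56*l^2 + 2.5*l - 1.37
(2) = -14.4*b^2 - 9.9*b - 3.86
(3) = 24*a^2 - 42*a + 2
(4) = 2*(p^3 + 6*p^2 + 102*p + 158)/(p^6 + 9*p^5 - 57*p^4 - 477*p^3 + 1596*p^2 + 7056*p - 21952)
(5) = 4.67 - 5.48*w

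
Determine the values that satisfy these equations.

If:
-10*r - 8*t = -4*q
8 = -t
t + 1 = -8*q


Then:
q = 7/8
r = 27/4
t = -8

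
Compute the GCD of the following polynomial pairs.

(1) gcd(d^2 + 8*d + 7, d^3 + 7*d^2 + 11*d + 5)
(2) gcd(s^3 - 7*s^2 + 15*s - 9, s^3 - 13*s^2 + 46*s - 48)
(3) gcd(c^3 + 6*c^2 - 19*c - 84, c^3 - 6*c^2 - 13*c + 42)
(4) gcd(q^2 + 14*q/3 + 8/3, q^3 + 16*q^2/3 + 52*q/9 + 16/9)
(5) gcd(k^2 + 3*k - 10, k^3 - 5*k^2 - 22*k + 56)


(1) = gcd((d + 1)*(d + 7), (d + 1)^2*(d + 5)) = d + 1
(2) = s - 3
(3) = gcd((c - 4)*(c + 3)*(c + 7), (c - 7)*(c - 2)*(c + 3)) = c + 3
(4) = q^2 + 14*q/3 + 8/3
(5) = gcd((k - 2)*(k + 5), (k - 7)*(k - 2)*(k + 4)) = k - 2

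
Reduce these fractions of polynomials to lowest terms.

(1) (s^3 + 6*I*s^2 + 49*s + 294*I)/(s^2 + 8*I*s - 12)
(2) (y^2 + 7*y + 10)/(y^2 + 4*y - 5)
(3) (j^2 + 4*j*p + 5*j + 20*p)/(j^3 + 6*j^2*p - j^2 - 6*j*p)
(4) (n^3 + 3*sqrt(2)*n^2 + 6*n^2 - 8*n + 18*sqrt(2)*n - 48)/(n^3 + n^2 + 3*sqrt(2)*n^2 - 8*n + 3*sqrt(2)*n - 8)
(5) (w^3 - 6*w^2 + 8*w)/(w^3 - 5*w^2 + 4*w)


(1) = (s^2 + 49)/(s + 2*I)
(2) = (y + 2)/(y - 1)
(3) = (j^2 + 4*j*p + 5*j + 20*p)/(j^3 + 6*j^2*p - j^2 - 6*j*p)
(4) = (n + 6)/(n + 1)
(5) = (w - 2)/(w - 1)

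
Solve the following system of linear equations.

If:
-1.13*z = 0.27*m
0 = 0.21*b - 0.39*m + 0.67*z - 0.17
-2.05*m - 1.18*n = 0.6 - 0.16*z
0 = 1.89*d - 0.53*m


Then:
b = 0.80952380952381 - 10.962962962963*z
d = -1.17362335880854*z
m = -4.18518518518519*z
n = 7.40646578782172*z - 0.508474576271186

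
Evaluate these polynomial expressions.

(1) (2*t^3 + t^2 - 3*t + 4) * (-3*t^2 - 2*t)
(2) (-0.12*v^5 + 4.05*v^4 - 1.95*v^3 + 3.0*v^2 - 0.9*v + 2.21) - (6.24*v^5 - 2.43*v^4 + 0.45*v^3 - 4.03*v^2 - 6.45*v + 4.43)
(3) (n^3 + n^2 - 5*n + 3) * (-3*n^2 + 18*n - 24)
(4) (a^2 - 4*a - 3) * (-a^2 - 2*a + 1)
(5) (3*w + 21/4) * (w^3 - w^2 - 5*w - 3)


(1) = -6*t^5 - 7*t^4 + 7*t^3 - 6*t^2 - 8*t
(2) = -6.36*v^5 + 6.48*v^4 - 2.4*v^3 + 7.03*v^2 + 5.55*v - 2.22
(3) = -3*n^5 + 15*n^4 + 9*n^3 - 123*n^2 + 174*n - 72
(4) = -a^4 + 2*a^3 + 12*a^2 + 2*a - 3
(5) = 3*w^4 + 9*w^3/4 - 81*w^2/4 - 141*w/4 - 63/4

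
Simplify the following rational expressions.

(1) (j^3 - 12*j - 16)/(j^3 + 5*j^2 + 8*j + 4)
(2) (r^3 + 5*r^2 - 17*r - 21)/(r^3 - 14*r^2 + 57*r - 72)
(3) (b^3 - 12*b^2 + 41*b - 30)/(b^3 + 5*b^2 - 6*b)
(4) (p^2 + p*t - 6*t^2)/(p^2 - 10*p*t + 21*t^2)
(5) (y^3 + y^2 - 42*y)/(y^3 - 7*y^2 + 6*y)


(1) = (j - 4)/(j + 1)
(2) = (r^2 + 8*r + 7)/(r^2 - 11*r + 24)
(3) = (b^2 - 11*b + 30)/(b^2 + 6*b)
(4) = (p^2 + p*t - 6*t^2)/(p^2 - 10*p*t + 21*t^2)
(5) = (y + 7)/(y - 1)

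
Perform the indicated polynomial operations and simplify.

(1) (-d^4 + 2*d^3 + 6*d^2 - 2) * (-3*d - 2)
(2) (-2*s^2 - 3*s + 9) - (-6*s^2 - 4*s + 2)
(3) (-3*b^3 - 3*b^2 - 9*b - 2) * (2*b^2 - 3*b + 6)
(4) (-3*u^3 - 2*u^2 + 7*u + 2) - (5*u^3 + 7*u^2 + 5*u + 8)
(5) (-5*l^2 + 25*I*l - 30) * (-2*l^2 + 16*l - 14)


(1) = 3*d^5 - 4*d^4 - 22*d^3 - 12*d^2 + 6*d + 4
(2) = 4*s^2 + s + 7
(3) = -6*b^5 + 3*b^4 - 27*b^3 + 5*b^2 - 48*b - 12
(4) = -8*u^3 - 9*u^2 + 2*u - 6
(5) = 10*l^4 - 80*l^3 - 50*I*l^3 + 130*l^2 + 400*I*l^2 - 480*l - 350*I*l + 420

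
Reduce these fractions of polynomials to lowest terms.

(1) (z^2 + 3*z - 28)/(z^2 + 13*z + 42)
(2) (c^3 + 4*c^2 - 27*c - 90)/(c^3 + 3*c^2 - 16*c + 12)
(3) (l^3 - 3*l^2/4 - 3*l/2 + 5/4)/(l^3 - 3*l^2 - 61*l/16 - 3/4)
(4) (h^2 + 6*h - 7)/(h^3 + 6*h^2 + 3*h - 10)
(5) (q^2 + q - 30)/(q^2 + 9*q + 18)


(1) = (z - 4)/(z + 6)
(2) = (c^2 - 2*c - 15)/(c^2 - 3*c + 2)
(3) = (16*l^3 - 12*l^2 - 24*l + 20)/(16*l^3 - 48*l^2 - 61*l - 12)
(4) = (h + 7)/(h^2 + 7*h + 10)
(5) = (q - 5)/(q + 3)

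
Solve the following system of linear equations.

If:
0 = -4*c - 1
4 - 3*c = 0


Then:
No Solution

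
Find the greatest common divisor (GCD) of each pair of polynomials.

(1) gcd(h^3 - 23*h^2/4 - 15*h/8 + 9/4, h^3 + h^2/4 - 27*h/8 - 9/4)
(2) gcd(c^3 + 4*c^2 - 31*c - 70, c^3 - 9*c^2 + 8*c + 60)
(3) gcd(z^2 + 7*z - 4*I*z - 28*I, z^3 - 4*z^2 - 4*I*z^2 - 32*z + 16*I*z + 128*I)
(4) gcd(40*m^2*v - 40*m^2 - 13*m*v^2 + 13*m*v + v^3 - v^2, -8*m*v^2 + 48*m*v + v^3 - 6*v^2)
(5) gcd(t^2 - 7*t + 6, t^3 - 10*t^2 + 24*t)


(1) = gcd((h - 6)*(h - 1/2)*(h + 3/4), (h - 2)*(h + 3/4)*(h + 3/2)) = h + 3/4
(2) = c^2 - 3*c - 10
(3) = z - 4*I
(4) = -8*m + v
(5) = t - 6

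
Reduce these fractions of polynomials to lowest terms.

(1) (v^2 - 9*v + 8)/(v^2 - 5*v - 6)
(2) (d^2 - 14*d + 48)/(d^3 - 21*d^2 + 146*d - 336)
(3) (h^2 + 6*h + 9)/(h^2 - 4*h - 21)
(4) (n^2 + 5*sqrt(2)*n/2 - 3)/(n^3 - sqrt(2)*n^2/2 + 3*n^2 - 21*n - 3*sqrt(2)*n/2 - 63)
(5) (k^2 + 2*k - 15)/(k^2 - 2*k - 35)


(1) = (v^2 - 9*v + 8)/(v^2 - 5*v - 6)
(2) = 1/(d - 7)
(3) = (h + 3)/(h - 7)
(4) = (4*n - 2*sqrt(2))/(4*n^2 + n*(12 - 14*sqrt(2)) - 42*sqrt(2))
(5) = (k - 3)/(k - 7)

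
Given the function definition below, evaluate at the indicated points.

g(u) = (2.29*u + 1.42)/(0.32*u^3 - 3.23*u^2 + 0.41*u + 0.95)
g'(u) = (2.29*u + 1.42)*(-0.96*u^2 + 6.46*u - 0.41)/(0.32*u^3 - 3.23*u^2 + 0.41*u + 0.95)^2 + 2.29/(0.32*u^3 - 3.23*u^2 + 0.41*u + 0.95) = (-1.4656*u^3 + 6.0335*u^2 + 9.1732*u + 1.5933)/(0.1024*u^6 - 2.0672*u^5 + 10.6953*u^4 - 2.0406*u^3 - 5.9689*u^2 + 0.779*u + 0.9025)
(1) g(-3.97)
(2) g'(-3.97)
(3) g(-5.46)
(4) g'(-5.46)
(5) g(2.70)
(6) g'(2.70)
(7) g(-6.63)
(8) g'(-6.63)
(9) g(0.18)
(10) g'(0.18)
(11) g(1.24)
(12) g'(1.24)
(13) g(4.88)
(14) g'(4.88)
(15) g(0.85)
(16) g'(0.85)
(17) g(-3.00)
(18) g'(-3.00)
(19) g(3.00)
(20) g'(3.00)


(1) = 0.11
(2) = 0.03
(3) = 0.07
(4) = 0.02
(5) = -0.50
(6) = 0.18
(7) = 0.06
(8) = 0.01
(9) = 1.99
(10) = 4.05
(11) = -1.47
(12) = 2.32
(13) = -0.34
(14) = 0.01
(15) = -4.01
(16) = 18.27
(17) = 0.14
(18) = 0.05
(19) = -0.45
(20) = 0.13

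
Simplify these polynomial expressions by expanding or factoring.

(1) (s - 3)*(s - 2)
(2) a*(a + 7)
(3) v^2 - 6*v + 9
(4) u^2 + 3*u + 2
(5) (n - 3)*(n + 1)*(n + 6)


(1) = s^2 - 5*s + 6
(2) = a^2 + 7*a
(3) = (v - 3)^2
(4) = (u + 1)*(u + 2)
(5) = n^3 + 4*n^2 - 15*n - 18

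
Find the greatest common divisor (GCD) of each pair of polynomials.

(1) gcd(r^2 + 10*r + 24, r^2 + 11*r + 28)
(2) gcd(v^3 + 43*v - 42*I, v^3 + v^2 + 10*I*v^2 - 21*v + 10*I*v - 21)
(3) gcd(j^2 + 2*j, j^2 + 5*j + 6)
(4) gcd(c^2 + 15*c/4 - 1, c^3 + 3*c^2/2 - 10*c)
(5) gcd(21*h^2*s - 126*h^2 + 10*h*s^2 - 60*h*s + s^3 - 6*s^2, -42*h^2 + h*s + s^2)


(1) = r + 4
(2) = gcd((v - 6*I)*(v - I)*(v + 7*I), (v + 1)*(v + 3*I)*(v + 7*I)) = v + 7*I
(3) = gcd(j*(j + 2), (j + 2)*(j + 3)) = j + 2
(4) = c + 4
(5) = 7*h + s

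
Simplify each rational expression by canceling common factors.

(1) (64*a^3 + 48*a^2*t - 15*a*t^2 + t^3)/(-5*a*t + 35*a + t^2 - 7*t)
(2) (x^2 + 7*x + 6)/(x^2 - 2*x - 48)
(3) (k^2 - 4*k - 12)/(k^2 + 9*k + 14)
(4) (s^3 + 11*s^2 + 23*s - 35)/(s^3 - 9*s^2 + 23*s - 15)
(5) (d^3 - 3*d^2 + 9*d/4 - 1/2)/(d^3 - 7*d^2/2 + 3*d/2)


(1) = (64*a^3 + 48*a^2*t - 15*a*t^2 + t^3)/(-5*a*t + 35*a + t^2 - 7*t)
(2) = (x + 1)/(x - 8)
(3) = (k - 6)/(k + 7)
(4) = (s^2 + 12*s + 35)/(s^2 - 8*s + 15)
(5) = (2*d^2 - 5*d + 2)/(2*d^2 - 6*d)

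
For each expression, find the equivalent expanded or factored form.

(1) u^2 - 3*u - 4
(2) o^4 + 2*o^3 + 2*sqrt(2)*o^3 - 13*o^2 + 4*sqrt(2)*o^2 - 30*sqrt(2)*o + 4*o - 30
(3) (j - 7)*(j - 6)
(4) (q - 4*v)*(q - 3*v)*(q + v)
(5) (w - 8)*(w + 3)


(1) = (u - 4)*(u + 1)
(2) = (o - 3)*(o + 5)*(o + sqrt(2))^2
(3) = j^2 - 13*j + 42
(4) = q^3 - 6*q^2*v + 5*q*v^2 + 12*v^3
(5) = w^2 - 5*w - 24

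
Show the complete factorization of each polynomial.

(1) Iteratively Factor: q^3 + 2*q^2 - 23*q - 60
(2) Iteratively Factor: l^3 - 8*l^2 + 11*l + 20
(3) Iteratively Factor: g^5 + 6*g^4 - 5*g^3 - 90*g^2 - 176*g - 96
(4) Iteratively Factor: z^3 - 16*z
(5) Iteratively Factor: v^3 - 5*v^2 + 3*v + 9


(1) = (q - 5)*(q^2 + 7*q + 12) = (q - 5)*(q + 3)*(q + 4)
(2) = (l - 4)*(l^2 - 4*l - 5) = (l - 4)*(l + 1)*(l - 5)
(3) = (g + 1)*(g^4 + 5*g^3 - 10*g^2 - 80*g - 96) = (g - 4)*(g + 1)*(g^3 + 9*g^2 + 26*g + 24) = (g - 4)*(g + 1)*(g + 3)*(g^2 + 6*g + 8) = (g - 4)*(g + 1)*(g + 3)*(g + 4)*(g + 2)
(4) = (z - 4)*(z^2 + 4*z) = z*(z - 4)*(z + 4)
(5) = (v - 3)*(v^2 - 2*v - 3) = (v - 3)^2*(v + 1)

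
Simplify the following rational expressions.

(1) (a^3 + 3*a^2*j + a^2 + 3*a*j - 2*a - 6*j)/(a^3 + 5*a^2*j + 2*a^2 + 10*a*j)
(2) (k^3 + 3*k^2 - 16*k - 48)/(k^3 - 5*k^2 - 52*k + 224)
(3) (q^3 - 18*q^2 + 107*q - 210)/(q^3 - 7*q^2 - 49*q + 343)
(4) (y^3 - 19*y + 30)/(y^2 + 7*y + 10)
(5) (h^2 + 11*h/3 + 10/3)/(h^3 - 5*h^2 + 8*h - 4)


(1) = (a^2 + 3*a*j - a - 3*j)/(a^2 + 5*a*j)
(2) = (k^2 + 7*k + 12)/(k^2 - k - 56)
(3) = (q^2 - 11*q + 30)/(q^2 - 49)
(4) = (y^2 - 5*y + 6)/(y + 2)
(5) = (3*h^2 + 11*h + 10)/(3*h^3 - 15*h^2 + 24*h - 12)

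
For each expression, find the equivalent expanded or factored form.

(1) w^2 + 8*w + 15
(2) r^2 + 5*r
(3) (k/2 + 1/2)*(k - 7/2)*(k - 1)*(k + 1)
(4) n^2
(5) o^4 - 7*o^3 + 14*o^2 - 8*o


(1) = (w + 3)*(w + 5)
(2) = r*(r + 5)
(3) = k^4/2 - 5*k^3/4 - 9*k^2/4 + 5*k/4 + 7/4
(4) = n^2
(5) = o*(o - 4)*(o - 2)*(o - 1)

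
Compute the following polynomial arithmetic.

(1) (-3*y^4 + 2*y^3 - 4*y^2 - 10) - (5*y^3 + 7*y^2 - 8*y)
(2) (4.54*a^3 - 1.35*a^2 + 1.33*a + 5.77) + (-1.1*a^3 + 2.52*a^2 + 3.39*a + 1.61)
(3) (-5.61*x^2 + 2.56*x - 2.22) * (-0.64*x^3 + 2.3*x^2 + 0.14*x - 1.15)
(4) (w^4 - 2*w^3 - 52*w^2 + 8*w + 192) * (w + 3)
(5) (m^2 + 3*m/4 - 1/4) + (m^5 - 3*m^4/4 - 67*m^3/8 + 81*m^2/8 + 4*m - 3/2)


(1) = -3*y^4 - 3*y^3 - 11*y^2 + 8*y - 10
(2) = 3.44*a^3 + 1.17*a^2 + 4.72*a + 7.38
(3) = 3.5904*x^5 - 14.5414*x^4 + 6.5234*x^3 + 1.7039*x^2 - 3.2548*x + 2.553
(4) = w^5 + w^4 - 58*w^3 - 148*w^2 + 216*w + 576
(5) = m^5 - 3*m^4/4 - 67*m^3/8 + 89*m^2/8 + 19*m/4 - 7/4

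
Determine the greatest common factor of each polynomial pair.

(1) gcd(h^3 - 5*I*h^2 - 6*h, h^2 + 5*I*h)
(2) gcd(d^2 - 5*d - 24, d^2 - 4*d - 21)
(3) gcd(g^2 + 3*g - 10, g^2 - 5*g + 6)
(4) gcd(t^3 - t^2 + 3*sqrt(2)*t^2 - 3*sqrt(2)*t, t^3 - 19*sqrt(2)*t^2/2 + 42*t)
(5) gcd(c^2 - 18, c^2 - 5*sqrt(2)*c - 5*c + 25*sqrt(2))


(1) = gcd(h*(h - 3*I)*(h - 2*I), h*(h + 5*I)) = h
(2) = d + 3
(3) = gcd((g - 2)*(g + 5), (g - 3)*(g - 2)) = g - 2
(4) = t
(5) = gcd((c - 3*sqrt(2))*(c + 3*sqrt(2)), (c - 5)*(c - 5*sqrt(2))) = 1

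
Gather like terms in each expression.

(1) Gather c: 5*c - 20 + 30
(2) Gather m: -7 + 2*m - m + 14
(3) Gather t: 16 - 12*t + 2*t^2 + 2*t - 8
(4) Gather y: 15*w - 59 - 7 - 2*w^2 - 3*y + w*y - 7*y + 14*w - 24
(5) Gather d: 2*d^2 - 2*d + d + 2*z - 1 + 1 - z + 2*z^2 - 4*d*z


(1) = 5*c + 10
(2) = m + 7
(3) = 2*t^2 - 10*t + 8
(4) = -2*w^2 + 29*w + y*(w - 10) - 90
(5) = 2*d^2 + d*(-4*z - 1) + 2*z^2 + z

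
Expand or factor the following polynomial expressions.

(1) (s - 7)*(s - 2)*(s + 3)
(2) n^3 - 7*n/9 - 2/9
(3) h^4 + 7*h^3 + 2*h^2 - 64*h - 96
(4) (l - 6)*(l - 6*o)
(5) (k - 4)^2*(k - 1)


(1) = s^3 - 6*s^2 - 13*s + 42
(2) = (n - 1)*(n + 1/3)*(n + 2/3)
(3) = (h - 3)*(h + 2)*(h + 4)^2
(4) = l^2 - 6*l*o - 6*l + 36*o
(5) = k^3 - 9*k^2 + 24*k - 16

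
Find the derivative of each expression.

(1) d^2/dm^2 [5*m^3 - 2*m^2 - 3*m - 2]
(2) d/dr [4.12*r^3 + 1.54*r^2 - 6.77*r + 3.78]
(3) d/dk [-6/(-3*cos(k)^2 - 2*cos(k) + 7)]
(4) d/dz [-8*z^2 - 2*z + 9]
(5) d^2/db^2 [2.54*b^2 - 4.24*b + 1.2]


(1) = 30*m - 4
(2) = 12.36*r^2 + 3.08*r - 6.77
(3) = 12*(3*cos(k) + 1)*sin(k)/(3*cos(k)^2 + 2*cos(k) - 7)^2
(4) = -16*z - 2
(5) = 5.08000000000000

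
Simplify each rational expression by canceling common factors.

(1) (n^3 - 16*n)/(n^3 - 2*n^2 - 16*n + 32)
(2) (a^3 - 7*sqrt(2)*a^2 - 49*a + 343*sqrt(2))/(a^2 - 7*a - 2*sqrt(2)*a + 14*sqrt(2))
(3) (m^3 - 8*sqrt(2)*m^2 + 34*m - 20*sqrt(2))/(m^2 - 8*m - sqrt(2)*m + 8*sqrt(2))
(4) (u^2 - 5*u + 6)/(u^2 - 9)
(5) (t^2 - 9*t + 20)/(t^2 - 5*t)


(1) = n/(n - 2)
(2) = (a^2 + a*(7 - 7*sqrt(2)) - 49*sqrt(2))/(a - 2*sqrt(2))
(3) = (m^2 - 7*sqrt(2)*m + 20)/(m - 8)
(4) = (u - 2)/(u + 3)
(5) = (t - 4)/t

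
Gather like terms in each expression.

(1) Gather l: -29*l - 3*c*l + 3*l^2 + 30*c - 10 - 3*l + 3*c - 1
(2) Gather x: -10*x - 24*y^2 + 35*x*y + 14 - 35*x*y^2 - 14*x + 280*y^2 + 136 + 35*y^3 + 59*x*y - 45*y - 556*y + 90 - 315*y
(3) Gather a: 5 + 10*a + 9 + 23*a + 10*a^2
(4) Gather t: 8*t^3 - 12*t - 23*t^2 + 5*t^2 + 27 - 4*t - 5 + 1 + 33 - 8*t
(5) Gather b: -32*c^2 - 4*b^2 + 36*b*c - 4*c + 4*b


(1) = 33*c + 3*l^2 + l*(-3*c - 32) - 11
(2) = x*(-35*y^2 + 94*y - 24) + 35*y^3 + 256*y^2 - 916*y + 240
(3) = 10*a^2 + 33*a + 14
(4) = 8*t^3 - 18*t^2 - 24*t + 56
(5) = -4*b^2 + b*(36*c + 4) - 32*c^2 - 4*c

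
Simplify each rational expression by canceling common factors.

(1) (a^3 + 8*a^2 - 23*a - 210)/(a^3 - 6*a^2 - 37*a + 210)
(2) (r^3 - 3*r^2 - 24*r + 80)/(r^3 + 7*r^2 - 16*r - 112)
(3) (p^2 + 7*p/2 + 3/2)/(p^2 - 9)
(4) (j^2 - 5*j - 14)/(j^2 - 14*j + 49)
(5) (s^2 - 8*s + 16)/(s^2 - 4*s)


(1) = (a + 7)/(a - 7)
(2) = (r^2 + r - 20)/(r^2 + 11*r + 28)
(3) = (2*p + 1)/(2*p - 6)
(4) = (j + 2)/(j - 7)
(5) = (s - 4)/s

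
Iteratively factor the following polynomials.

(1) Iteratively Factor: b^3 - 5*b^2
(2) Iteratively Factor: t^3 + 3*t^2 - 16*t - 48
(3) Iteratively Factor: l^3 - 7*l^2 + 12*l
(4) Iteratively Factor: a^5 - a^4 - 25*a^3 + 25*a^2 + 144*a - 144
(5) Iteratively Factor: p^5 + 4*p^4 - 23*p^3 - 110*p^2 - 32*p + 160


(1) = (b - 5)*(b^2) = b*(b - 5)*(b)
(2) = (t - 4)*(t^2 + 7*t + 12) = (t - 4)*(t + 4)*(t + 3)
(3) = (l)*(l^2 - 7*l + 12) = l*(l - 4)*(l - 3)
(4) = (a - 4)*(a^4 + 3*a^3 - 13*a^2 - 27*a + 36) = (a - 4)*(a - 3)*(a^3 + 6*a^2 + 5*a - 12) = (a - 4)*(a - 3)*(a - 1)*(a^2 + 7*a + 12) = (a - 4)*(a - 3)*(a - 1)*(a + 4)*(a + 3)
(5) = (p - 1)*(p^4 + 5*p^3 - 18*p^2 - 128*p - 160) = (p - 1)*(p + 4)*(p^3 + p^2 - 22*p - 40) = (p - 1)*(p + 4)^2*(p^2 - 3*p - 10) = (p - 1)*(p + 2)*(p + 4)^2*(p - 5)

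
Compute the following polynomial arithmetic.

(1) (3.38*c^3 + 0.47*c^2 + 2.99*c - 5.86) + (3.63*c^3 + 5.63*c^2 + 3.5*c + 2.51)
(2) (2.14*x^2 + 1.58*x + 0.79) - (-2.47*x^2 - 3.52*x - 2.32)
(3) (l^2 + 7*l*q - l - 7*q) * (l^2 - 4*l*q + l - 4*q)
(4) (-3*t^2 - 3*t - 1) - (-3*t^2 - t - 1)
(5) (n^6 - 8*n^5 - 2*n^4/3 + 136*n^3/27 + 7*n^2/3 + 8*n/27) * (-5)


(1) = 7.01*c^3 + 6.1*c^2 + 6.49*c - 3.35
(2) = 4.61*x^2 + 5.1*x + 3.11
(3) = l^4 + 3*l^3*q - 28*l^2*q^2 - l^2 - 3*l*q + 28*q^2
(4) = -2*t
(5) = -5*n^6 + 40*n^5 + 10*n^4/3 - 680*n^3/27 - 35*n^2/3 - 40*n/27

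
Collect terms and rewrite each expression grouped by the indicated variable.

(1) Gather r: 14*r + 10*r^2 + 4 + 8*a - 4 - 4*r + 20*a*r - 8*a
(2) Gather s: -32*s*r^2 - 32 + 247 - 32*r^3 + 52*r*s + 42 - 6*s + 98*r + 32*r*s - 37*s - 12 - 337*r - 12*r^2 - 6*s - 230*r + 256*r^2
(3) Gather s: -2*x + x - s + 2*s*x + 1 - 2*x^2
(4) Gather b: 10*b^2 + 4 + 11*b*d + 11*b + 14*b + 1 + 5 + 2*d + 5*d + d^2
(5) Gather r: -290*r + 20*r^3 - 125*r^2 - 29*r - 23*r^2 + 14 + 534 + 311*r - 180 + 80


(1) = 10*r^2 + r*(20*a + 10)
(2) = -32*r^3 + 244*r^2 - 469*r + s*(-32*r^2 + 84*r - 49) + 245
(3) = s*(2*x - 1) - 2*x^2 - x + 1
(4) = 10*b^2 + b*(11*d + 25) + d^2 + 7*d + 10
(5) = 20*r^3 - 148*r^2 - 8*r + 448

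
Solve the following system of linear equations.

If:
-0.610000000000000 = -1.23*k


Then:
k = 0.50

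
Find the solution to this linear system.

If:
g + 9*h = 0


Then:
g = -9*h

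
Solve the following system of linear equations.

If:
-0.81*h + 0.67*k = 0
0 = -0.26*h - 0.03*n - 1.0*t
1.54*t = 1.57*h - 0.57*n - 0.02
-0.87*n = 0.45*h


Then:
h = 0.01
k = 0.01
n = -0.00
t = -0.00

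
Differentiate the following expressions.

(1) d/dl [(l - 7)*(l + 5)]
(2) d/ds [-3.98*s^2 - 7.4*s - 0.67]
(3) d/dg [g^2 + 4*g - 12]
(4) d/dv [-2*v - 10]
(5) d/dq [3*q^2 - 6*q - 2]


(1) = 2*l - 2
(2) = -7.96*s - 7.4
(3) = 2*g + 4
(4) = -2
(5) = 6*q - 6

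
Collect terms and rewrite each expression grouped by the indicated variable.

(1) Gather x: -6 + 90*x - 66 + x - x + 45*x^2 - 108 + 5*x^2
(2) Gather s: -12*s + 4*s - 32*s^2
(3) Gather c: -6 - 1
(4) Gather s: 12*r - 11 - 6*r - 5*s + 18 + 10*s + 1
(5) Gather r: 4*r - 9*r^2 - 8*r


(1) = 50*x^2 + 90*x - 180
(2) = -32*s^2 - 8*s
(3) = -7
(4) = 6*r + 5*s + 8
(5) = -9*r^2 - 4*r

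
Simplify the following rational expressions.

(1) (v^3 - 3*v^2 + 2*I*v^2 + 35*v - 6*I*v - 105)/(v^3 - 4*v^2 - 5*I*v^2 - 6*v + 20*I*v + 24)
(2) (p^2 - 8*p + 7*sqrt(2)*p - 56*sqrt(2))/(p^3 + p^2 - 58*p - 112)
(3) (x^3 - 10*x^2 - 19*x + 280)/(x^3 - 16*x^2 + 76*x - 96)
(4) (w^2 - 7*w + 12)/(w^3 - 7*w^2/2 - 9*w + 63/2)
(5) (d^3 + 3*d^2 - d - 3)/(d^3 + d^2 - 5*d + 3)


(1) = (v^3 + v^2*(-3 + 2*I) + v*(35 - 6*I) - 105)/(v^3 + v^2*(-4 - 5*I) + v*(-6 + 20*I) + 24)
(2) = (p + 7*sqrt(2))/(p^2 + 9*p + 14)
(3) = (x^2 - 2*x - 35)/(x^2 - 8*x + 12)
(4) = (2*w - 8)/(2*w^2 - w - 21)
(5) = (d + 1)/(d - 1)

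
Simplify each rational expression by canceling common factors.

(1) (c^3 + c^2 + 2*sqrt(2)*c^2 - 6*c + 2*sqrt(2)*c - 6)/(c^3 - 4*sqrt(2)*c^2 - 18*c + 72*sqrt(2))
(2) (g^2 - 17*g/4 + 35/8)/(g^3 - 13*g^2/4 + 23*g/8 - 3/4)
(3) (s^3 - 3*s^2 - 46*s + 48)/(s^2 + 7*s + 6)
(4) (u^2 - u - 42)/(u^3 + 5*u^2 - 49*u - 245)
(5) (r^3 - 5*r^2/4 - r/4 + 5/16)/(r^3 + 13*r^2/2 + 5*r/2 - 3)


(1) = (c^2 + c*(1 - sqrt(2)) - sqrt(2))/(c^2 - 7*sqrt(2)*c + 24)
(2) = (8*g^2 - 34*g + 35)/(8*g^3 - 26*g^2 + 23*g - 6)
(3) = (s^2 - 9*s + 8)/(s + 1)
(4) = (u + 6)/(u^2 + 12*u + 35)
(5) = (8*r^2 - 6*r - 5)/(8*r^2 + 56*r + 48)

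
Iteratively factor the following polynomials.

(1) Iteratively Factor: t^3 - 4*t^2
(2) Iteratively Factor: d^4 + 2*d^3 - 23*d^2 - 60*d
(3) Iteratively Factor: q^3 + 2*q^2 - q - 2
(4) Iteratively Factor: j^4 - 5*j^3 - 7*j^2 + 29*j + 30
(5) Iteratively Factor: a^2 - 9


(1) = (t)*(t^2 - 4*t) = t*(t - 4)*(t)
(2) = (d + 3)*(d^3 - d^2 - 20*d) = d*(d + 3)*(d^2 - d - 20) = d*(d + 3)*(d + 4)*(d - 5)
(3) = (q + 1)*(q^2 + q - 2) = (q + 1)*(q + 2)*(q - 1)
(4) = (j - 3)*(j^3 - 2*j^2 - 13*j - 10) = (j - 5)*(j - 3)*(j^2 + 3*j + 2) = (j - 5)*(j - 3)*(j + 1)*(j + 2)
(5) = (a - 3)*(a + 3)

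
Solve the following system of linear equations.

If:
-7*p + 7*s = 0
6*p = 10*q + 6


Then:
p = s
q = 3*s/5 - 3/5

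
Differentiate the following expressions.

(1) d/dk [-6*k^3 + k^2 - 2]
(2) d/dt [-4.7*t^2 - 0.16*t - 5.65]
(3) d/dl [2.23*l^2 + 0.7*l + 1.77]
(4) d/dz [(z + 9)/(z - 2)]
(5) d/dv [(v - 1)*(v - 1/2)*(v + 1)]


(1) = 2*k*(1 - 9*k)
(2) = -9.4*t - 0.16
(3) = 4.46*l + 0.7
(4) = -11/(z - 2)^2
(5) = 3*v^2 - v - 1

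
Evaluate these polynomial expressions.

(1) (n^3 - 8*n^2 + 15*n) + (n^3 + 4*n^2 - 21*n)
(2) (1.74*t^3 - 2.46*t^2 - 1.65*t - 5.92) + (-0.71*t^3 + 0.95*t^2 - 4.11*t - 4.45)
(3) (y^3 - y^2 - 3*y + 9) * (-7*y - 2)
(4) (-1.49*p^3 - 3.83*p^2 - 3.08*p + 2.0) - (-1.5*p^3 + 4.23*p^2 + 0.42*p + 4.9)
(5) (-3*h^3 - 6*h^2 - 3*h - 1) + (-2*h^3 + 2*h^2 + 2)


(1) = 2*n^3 - 4*n^2 - 6*n
(2) = 1.03*t^3 - 1.51*t^2 - 5.76*t - 10.37
(3) = -7*y^4 + 5*y^3 + 23*y^2 - 57*y - 18
(4) = 0.01*p^3 - 8.06*p^2 - 3.5*p - 2.9
(5) = -5*h^3 - 4*h^2 - 3*h + 1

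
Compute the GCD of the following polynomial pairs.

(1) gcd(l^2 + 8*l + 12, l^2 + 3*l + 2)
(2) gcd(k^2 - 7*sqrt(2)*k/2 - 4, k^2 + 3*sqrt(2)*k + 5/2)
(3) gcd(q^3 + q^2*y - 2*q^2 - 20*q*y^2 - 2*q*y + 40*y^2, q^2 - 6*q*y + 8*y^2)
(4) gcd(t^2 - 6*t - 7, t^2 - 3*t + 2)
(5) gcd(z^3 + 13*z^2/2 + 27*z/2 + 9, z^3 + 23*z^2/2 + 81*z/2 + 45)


(1) = gcd((l + 2)*(l + 6), (l + 1)*(l + 2)) = l + 2
(2) = gcd((k - 4*sqrt(2))*(k + sqrt(2)/2), (k + sqrt(2)/2)*(k + 5*sqrt(2)/2)) = k + sqrt(2)/2
(3) = -q + 4*y
(4) = 1
(5) = gcd((z + 3/2)*(z + 2)*(z + 3), (z + 5/2)*(z + 3)*(z + 6)) = z + 3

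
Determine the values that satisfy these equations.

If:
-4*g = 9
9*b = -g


Then:
b = 1/4
g = -9/4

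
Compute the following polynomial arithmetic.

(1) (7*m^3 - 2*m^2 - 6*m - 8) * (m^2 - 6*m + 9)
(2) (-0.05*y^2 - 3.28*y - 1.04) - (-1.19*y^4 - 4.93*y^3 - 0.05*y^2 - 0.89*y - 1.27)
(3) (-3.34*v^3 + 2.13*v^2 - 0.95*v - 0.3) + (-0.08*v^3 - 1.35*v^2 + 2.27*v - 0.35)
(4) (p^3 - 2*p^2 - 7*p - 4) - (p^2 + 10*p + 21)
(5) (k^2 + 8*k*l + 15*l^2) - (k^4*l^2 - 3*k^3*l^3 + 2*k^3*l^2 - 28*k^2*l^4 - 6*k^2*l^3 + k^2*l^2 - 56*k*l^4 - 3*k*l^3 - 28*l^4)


(1) = 7*m^5 - 44*m^4 + 69*m^3 + 10*m^2 - 6*m - 72
(2) = 1.19*y^4 + 4.93*y^3 - 2.39*y + 0.23
(3) = -3.42*v^3 + 0.78*v^2 + 1.32*v - 0.65
(4) = p^3 - 3*p^2 - 17*p - 25
(5) = -k^4*l^2 + 3*k^3*l^3 - 2*k^3*l^2 + 28*k^2*l^4 + 6*k^2*l^3 - k^2*l^2 + k^2 + 56*k*l^4 + 3*k*l^3 + 8*k*l + 28*l^4 + 15*l^2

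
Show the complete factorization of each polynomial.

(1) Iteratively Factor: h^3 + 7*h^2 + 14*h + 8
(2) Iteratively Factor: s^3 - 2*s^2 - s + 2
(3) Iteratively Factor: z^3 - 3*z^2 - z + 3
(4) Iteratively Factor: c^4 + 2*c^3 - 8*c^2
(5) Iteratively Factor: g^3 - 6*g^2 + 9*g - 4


(1) = (h + 4)*(h^2 + 3*h + 2) = (h + 1)*(h + 4)*(h + 2)
(2) = (s - 2)*(s^2 - 1) = (s - 2)*(s + 1)*(s - 1)
(3) = (z - 1)*(z^2 - 2*z - 3) = (z - 1)*(z + 1)*(z - 3)
(4) = (c + 4)*(c^3 - 2*c^2) = (c - 2)*(c + 4)*(c^2) = c*(c - 2)*(c + 4)*(c)
(5) = (g - 4)*(g^2 - 2*g + 1) = (g - 4)*(g - 1)*(g - 1)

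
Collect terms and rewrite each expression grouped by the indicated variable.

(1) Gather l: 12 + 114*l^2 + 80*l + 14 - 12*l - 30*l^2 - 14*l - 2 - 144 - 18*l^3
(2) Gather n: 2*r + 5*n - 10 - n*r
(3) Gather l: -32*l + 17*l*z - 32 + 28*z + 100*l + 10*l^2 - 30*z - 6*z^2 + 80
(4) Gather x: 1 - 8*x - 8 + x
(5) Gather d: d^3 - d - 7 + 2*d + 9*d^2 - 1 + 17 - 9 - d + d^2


(1) = -18*l^3 + 84*l^2 + 54*l - 120
(2) = n*(5 - r) + 2*r - 10
(3) = 10*l^2 + l*(17*z + 68) - 6*z^2 - 2*z + 48
(4) = -7*x - 7
(5) = d^3 + 10*d^2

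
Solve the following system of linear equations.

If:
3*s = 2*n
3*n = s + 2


Then:
n = 6/7
s = 4/7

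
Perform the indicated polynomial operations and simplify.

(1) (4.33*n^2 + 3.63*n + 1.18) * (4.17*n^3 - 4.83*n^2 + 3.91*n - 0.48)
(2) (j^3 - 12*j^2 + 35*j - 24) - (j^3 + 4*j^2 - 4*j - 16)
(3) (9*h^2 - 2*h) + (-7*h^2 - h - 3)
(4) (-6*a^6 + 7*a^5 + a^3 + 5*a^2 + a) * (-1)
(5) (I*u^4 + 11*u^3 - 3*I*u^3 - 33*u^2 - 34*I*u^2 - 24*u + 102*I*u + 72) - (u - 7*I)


(1) = 18.0561*n^5 - 5.7768*n^4 + 4.318*n^3 + 6.4155*n^2 + 2.8714*n - 0.5664
(2) = -16*j^2 + 39*j - 8
(3) = 2*h^2 - 3*h - 3
(4) = 6*a^6 - 7*a^5 - a^3 - 5*a^2 - a
(5) = I*u^4 + 11*u^3 - 3*I*u^3 - 33*u^2 - 34*I*u^2 - 25*u + 102*I*u + 72 + 7*I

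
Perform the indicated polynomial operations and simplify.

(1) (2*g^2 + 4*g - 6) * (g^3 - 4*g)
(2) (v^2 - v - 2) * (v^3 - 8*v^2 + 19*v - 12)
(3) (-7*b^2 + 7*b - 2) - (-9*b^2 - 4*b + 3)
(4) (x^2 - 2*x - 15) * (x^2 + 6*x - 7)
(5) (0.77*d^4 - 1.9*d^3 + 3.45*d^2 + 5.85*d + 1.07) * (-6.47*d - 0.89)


(1) = 2*g^5 + 4*g^4 - 14*g^3 - 16*g^2 + 24*g
(2) = v^5 - 9*v^4 + 25*v^3 - 15*v^2 - 26*v + 24
(3) = 2*b^2 + 11*b - 5
(4) = x^4 + 4*x^3 - 34*x^2 - 76*x + 105
(5) = -4.9819*d^5 + 11.6077*d^4 - 20.6305*d^3 - 40.92*d^2 - 12.1294*d - 0.9523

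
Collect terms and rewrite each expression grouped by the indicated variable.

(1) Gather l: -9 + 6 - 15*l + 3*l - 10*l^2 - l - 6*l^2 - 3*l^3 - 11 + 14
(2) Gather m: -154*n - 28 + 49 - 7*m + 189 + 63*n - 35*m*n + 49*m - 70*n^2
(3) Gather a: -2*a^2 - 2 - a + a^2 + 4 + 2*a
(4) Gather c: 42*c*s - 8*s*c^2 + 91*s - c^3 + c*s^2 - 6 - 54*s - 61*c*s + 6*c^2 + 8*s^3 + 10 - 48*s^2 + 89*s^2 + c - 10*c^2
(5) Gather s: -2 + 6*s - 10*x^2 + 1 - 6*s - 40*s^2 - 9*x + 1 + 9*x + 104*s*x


(1) = -3*l^3 - 16*l^2 - 13*l
(2) = m*(42 - 35*n) - 70*n^2 - 91*n + 210
(3) = -a^2 + a + 2
(4) = -c^3 + c^2*(-8*s - 4) + c*(s^2 - 19*s + 1) + 8*s^3 + 41*s^2 + 37*s + 4
(5) = -40*s^2 + 104*s*x - 10*x^2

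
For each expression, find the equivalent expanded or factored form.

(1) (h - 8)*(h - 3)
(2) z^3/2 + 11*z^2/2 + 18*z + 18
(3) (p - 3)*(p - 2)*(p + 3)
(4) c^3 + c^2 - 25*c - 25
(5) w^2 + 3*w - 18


(1) = h^2 - 11*h + 24
(2) = (z/2 + 1)*(z + 3)*(z + 6)
(3) = p^3 - 2*p^2 - 9*p + 18
(4) = (c - 5)*(c + 1)*(c + 5)
(5) = (w - 3)*(w + 6)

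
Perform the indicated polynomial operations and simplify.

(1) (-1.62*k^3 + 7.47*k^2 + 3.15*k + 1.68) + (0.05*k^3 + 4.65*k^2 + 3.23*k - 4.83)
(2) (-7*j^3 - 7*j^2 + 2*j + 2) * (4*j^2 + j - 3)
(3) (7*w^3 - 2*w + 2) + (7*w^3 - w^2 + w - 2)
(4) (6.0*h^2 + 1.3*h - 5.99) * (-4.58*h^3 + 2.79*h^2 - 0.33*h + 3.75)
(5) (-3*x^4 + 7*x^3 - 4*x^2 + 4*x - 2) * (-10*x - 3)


(1) = -1.57*k^3 + 12.12*k^2 + 6.38*k - 3.15
(2) = -28*j^5 - 35*j^4 + 22*j^3 + 31*j^2 - 4*j - 6
(3) = 14*w^3 - w^2 - w
(4) = -27.48*h^5 + 10.786*h^4 + 29.0812*h^3 + 5.3589*h^2 + 6.8517*h - 22.4625
(5) = 30*x^5 - 61*x^4 + 19*x^3 - 28*x^2 + 8*x + 6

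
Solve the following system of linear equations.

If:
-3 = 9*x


Then:
x = -1/3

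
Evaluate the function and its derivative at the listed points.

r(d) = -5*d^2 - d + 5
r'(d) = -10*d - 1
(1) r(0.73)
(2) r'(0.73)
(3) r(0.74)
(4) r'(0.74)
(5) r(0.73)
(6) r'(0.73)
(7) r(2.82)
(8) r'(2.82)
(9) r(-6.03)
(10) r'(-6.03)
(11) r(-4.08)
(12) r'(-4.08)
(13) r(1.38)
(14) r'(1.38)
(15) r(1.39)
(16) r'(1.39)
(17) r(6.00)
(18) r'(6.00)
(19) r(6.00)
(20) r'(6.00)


(1) = 1.61
(2) = -8.30
(3) = 1.52
(4) = -8.40
(5) = 1.61
(6) = -8.30
(7) = -37.58
(8) = -29.20
(9) = -170.77
(10) = 59.30
(11) = -74.15
(12) = 39.80
(13) = -5.90
(14) = -14.80
(15) = -6.05
(16) = -14.90
(17) = -181.00
(18) = -61.00
(19) = -181.00
(20) = -61.00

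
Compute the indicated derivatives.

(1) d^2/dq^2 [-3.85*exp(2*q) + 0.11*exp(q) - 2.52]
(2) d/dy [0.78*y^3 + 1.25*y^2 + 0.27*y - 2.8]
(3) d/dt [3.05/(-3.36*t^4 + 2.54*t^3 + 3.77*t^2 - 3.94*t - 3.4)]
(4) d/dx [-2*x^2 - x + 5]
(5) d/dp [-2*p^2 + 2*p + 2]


(1) = (0.11 - 15.4*exp(q))*exp(q)
(2) = 2.34*y^2 + 2.5*y + 0.27
(3) = (40.992*t^3 - 23.241*t^2 - 22.997*t + 12.017)/(3.36*t^4 - 2.54*t^3 - 3.77*t^2 + 3.94*t + 3.4)^2
(4) = -4*x - 1
(5) = 2 - 4*p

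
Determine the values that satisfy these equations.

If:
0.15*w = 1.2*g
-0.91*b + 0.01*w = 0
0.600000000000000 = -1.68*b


Then:
b = -0.36
g = -4.06
w = -32.50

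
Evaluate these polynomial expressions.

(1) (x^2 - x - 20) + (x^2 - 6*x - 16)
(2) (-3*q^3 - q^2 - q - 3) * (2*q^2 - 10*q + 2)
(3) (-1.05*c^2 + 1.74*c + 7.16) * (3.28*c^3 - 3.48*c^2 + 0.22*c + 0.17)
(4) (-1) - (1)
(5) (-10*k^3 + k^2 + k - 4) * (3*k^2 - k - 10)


(1) = 2*x^2 - 7*x - 36
(2) = -6*q^5 + 28*q^4 + 2*q^3 + 2*q^2 + 28*q - 6
(3) = -3.444*c^5 + 9.3612*c^4 + 17.1986*c^3 - 24.7125*c^2 + 1.871*c + 1.2172
(4) = -2
(5) = -30*k^5 + 13*k^4 + 102*k^3 - 23*k^2 - 6*k + 40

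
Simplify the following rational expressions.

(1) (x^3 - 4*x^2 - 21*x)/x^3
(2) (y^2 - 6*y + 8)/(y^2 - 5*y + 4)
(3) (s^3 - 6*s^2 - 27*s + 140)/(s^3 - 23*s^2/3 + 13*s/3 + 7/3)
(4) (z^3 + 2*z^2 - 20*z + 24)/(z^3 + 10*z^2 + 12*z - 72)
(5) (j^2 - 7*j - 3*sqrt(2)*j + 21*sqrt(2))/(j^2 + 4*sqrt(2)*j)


(1) = (x^2 - 4*x - 21)/x^2
(2) = (y - 2)/(y - 1)
(3) = (3*s^2 + 3*s - 60)/(3*s^2 - 2*s - 1)
(4) = (z - 2)/(z + 6)
(5) = (j^2 + j*(-7 - 3*sqrt(2)) + 21*sqrt(2))/(j^2 + 4*sqrt(2)*j)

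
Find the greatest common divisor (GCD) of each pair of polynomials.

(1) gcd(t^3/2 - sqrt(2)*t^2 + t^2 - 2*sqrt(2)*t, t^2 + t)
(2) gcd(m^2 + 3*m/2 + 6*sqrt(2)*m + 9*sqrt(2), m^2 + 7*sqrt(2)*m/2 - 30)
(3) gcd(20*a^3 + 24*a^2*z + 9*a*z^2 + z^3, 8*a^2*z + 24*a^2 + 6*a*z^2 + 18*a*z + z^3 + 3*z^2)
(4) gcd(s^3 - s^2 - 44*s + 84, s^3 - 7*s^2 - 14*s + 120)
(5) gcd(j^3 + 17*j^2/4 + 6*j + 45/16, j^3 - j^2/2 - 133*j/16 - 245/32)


(1) = gcd(t*(t/2 + 1)*(t - 2*sqrt(2)), t*(t + 1)) = t
(2) = gcd((m + 3/2)*(m + 6*sqrt(2)), (m - 5*sqrt(2)/2)*(m + 6*sqrt(2))) = m + 6*sqrt(2)
(3) = 2*a + z
(4) = gcd((s - 6)*(s - 2)*(s + 7), (s - 6)*(s - 5)*(s + 4)) = s - 6
(5) = gcd((j + 5/4)*(j + 3/2)^2, (j - 7/2)*(j + 5/4)*(j + 7/4)) = j + 5/4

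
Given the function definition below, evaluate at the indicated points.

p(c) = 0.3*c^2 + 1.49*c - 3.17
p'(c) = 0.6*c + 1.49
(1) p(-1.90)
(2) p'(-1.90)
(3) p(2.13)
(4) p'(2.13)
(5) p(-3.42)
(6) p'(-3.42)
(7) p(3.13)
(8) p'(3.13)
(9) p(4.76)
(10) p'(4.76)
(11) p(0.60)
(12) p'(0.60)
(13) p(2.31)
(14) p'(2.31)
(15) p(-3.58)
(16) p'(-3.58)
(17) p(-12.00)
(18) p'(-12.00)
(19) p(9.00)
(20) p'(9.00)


(1) = -4.92
(2) = 0.35
(3) = 1.36
(4) = 2.77
(5) = -4.76
(6) = -0.56
(7) = 4.43
(8) = 3.37
(9) = 10.72
(10) = 4.35
(11) = -2.17
(12) = 1.85
(13) = 1.87
(14) = 2.88
(15) = -4.66
(16) = -0.66
(17) = 22.15
(18) = -5.71
(19) = 34.54
(20) = 6.89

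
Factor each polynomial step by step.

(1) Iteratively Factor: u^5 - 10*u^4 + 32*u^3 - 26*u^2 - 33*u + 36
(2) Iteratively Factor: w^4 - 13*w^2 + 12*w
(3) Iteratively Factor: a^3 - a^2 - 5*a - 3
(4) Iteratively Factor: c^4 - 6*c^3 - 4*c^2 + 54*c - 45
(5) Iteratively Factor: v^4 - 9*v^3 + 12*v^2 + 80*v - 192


(1) = (u - 1)*(u^4 - 9*u^3 + 23*u^2 - 3*u - 36) = (u - 3)*(u - 1)*(u^3 - 6*u^2 + 5*u + 12) = (u - 3)*(u - 1)*(u + 1)*(u^2 - 7*u + 12) = (u - 4)*(u - 3)*(u - 1)*(u + 1)*(u - 3)
(2) = (w - 3)*(w^3 + 3*w^2 - 4*w) = (w - 3)*(w - 1)*(w^2 + 4*w) = w*(w - 3)*(w - 1)*(w + 4)
(3) = (a - 3)*(a^2 + 2*a + 1) = (a - 3)*(a + 1)*(a + 1)
(4) = (c + 3)*(c^3 - 9*c^2 + 23*c - 15) = (c - 3)*(c + 3)*(c^2 - 6*c + 5) = (c - 5)*(c - 3)*(c + 3)*(c - 1)
(5) = (v + 3)*(v^3 - 12*v^2 + 48*v - 64) = (v - 4)*(v + 3)*(v^2 - 8*v + 16) = (v - 4)^2*(v + 3)*(v - 4)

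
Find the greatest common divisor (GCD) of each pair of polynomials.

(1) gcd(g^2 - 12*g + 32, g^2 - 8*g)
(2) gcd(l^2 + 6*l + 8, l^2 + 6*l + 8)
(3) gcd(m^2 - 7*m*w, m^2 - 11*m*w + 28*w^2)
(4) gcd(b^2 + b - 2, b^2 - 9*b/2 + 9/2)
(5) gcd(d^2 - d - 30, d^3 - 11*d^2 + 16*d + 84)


(1) = gcd((g - 8)*(g - 4), g*(g - 8)) = g - 8
(2) = l^2 + 6*l + 8
(3) = -m + 7*w
(4) = gcd((b - 1)*(b + 2), (b - 3)*(b - 3/2)) = 1
(5) = gcd((d - 6)*(d + 5), (d - 7)*(d - 6)*(d + 2)) = d - 6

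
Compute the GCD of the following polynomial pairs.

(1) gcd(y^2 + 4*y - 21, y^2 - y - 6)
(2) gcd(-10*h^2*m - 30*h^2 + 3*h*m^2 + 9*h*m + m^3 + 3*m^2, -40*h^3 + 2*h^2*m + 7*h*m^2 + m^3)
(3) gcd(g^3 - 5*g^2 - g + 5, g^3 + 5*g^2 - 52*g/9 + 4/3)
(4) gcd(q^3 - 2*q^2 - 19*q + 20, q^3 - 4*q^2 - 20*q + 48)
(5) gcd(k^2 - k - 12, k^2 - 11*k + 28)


(1) = y - 3
(2) = 10*h^2 - 3*h*m - m^2
(3) = 1
(4) = gcd((q - 5)*(q - 1)*(q + 4), (q - 6)*(q - 2)*(q + 4)) = q + 4
(5) = gcd((k - 4)*(k + 3), (k - 7)*(k - 4)) = k - 4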